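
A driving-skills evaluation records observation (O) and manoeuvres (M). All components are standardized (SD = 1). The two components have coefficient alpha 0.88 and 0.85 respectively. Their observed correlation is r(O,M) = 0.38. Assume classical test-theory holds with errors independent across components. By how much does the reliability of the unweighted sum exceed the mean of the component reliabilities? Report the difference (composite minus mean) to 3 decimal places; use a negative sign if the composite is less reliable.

0.037

Var(sum) = 2 + 0.76 = 2.76; true-score variance = 1.73 + 0.76 = 2.49; composite reliability = 0.9022.
Mean component reliability = 0.8650.
Difference = 0.9022 − 0.8650 = 0.037.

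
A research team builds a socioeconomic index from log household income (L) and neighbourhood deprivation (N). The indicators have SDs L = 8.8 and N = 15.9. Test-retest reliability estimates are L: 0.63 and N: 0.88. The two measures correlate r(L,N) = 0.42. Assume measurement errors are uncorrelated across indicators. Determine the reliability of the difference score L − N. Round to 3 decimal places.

0.723

Var(L−N) = 8.8² + 15.9² − 2·8.8·15.9·0.42 = 330.25 − 117.533 = 212.717.
Under uncorrelated errors the observed covariances equal the true-score covariances, so only the own-variance terms attenuate.
True-score variance = [8.8²·0.63 + 15.9²·0.88] − 117.533 = 271.26 − 117.533 = 153.727.
Reliability = 153.727 / 212.717 = 0.723.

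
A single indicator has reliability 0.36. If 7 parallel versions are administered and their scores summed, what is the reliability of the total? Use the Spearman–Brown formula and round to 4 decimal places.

ρ_k = kρ / (1 + (k−1)ρ) = 7·0.36 / (1 + 6·0.36) = 2.520 / 3.160 = 0.7975.

0.7975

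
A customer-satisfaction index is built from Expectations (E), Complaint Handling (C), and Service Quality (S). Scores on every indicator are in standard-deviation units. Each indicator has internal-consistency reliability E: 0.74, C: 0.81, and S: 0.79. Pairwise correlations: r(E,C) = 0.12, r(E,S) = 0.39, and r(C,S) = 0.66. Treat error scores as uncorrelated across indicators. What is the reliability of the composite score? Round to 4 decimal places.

Var(E+C+S) = 3 + 2·[0.12 + 0.39 + 0.66] = 3 + 2.34 = 5.34.
Under uncorrelated errors the observed covariances equal the true-score covariances, so only the own-variance terms attenuate.
True-score variance = [0.74 + 0.81 + 0.79] + 2.34 = 2.34 + 2.34 = 4.68.
Reliability = 4.68 / 5.34 = 0.8764.

0.8764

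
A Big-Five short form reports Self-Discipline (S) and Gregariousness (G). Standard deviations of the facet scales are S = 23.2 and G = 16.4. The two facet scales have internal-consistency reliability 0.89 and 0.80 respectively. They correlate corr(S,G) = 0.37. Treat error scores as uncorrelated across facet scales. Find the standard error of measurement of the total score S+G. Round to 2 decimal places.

Var(total) = 807.2 + 281.555 = 1088.76.
True-score variance = 694.202 + 281.555 = 975.757, so reliability = 0.8962.
Error variance = 1088.76 − 975.757 = 112.998; SEM = √112.998 = 10.63.

10.63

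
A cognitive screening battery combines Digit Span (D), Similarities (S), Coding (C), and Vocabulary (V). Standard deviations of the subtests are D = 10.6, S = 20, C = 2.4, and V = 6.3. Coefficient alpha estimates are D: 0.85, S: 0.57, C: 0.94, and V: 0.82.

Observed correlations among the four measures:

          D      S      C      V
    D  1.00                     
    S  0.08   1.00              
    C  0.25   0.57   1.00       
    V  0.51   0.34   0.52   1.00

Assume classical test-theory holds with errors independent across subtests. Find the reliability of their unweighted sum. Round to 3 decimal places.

0.763

Var(D+S+C+V) = 10.6² + 20² + 2.4² + 6.3² + 2·[10.6·20·0.08 + 10.6·2.4·0.25 + 10.6·6.3·0.51 + 20·2.4·0.57 + 20·6.3·0.34 + 2.4·6.3·0.52] = 557.81 + 270.88 = 828.69.
With uncorrelated errors the cross-covariances are all true-score covariance, so they carry over unchanged; only the diagonal terms shrink to ρᵢσᵢ².
True-score variance = [10.6²·0.85 + 20²·0.57 + 2.4²·0.94 + 6.3²·0.82] + 270.88 = 361.466 + 270.88 = 632.347.
Reliability = 632.347 / 828.69 = 0.763.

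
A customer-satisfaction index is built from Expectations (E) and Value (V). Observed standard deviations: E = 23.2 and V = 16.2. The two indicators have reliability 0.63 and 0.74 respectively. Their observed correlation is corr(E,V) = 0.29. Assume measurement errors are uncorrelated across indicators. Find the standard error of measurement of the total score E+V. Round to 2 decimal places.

16.35

Var(total) = 800.68 + 217.987 = 1018.67.
True-score variance = 533.297 + 217.987 = 751.284, so reliability = 0.7375.
Error variance = 1018.67 − 751.284 = 267.383; SEM = √267.383 = 16.35.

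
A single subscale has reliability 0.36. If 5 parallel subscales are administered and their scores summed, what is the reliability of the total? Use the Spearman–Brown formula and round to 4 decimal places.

0.7377

ρ_k = kρ / (1 + (k−1)ρ) = 5·0.36 / (1 + 4·0.36) = 1.800 / 2.440 = 0.7377.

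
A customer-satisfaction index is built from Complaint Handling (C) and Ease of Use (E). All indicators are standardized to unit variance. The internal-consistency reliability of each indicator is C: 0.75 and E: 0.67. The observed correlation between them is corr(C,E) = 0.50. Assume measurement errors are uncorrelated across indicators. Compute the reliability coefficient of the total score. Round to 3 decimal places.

Var(C+E) = 2 + 2·[0.50] = 2 + 1 = 3.
Because errors are independent across components, Cov(Tᵢ,Tⱼ) = Cov(Xᵢ,Xⱼ); the off-diagonal part of the true-score variance is the same as above.
True-score variance = [0.75 + 0.67] + 1 = 1.42 + 1 = 2.42.
Reliability = 2.42 / 3 = 0.807.

0.807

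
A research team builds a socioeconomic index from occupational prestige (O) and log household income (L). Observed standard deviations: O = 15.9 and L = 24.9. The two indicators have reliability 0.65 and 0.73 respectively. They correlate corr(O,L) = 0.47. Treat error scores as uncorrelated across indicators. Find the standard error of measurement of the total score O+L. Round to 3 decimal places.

Var(total) = 872.82 + 372.155 = 1244.98.
True-score variance = 616.934 + 372.155 = 989.089, so reliability = 0.7945.
Error variance = 1244.98 − 989.089 = 255.886; SEM = √255.886 = 15.996.

15.996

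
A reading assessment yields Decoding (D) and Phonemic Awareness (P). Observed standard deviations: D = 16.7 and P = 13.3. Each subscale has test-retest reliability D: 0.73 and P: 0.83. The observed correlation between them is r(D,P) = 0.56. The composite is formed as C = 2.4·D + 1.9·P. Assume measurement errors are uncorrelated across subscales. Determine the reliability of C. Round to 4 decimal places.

Var(C) = 2.4²·16.7² + 1.9²·13.3² + 2·[4.56·16.7·13.3·0.56] = 2244.98 + 1134.36 = 3379.34.
Under uncorrelated errors the observed covariances equal the true-score covariances, so only the own-variance terms attenuate.
True-score variance = [2.4²·16.7²·0.73 + 1.9²·13.3²·0.83] + 1134.36 = 1702.69 + 1134.36 = 2837.05.
Reliability = 2837.05 / 3379.34 = 0.8395.

0.8395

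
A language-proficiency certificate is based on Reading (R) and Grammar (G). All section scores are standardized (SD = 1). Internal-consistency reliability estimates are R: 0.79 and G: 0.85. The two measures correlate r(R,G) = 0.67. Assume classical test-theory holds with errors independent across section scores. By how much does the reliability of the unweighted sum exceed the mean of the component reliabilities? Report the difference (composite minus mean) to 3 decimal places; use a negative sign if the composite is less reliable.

0.072

Var(sum) = 2 + 1.34 = 3.34; true-score variance = 1.64 + 1.34 = 2.98; composite reliability = 0.8922.
Mean component reliability = 0.8200.
Difference = 0.8922 − 0.8200 = 0.072.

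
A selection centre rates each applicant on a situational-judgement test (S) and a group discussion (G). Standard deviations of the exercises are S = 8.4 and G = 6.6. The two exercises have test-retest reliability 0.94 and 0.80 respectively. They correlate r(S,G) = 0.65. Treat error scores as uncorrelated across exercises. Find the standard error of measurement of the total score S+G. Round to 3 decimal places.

3.598

Var(total) = 114.12 + 72.072 = 186.192.
True-score variance = 101.174 + 72.072 = 173.246, so reliability = 0.9305.
Error variance = 186.192 − 173.246 = 12.9456; SEM = √12.9456 = 3.598.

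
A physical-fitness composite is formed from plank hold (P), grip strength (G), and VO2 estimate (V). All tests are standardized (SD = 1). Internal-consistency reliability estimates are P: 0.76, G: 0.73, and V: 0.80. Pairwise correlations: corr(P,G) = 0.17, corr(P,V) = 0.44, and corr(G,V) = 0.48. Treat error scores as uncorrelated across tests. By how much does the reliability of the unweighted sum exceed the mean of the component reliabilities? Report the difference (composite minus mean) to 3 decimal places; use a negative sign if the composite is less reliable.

Var(sum) = 3 + 2.18 = 5.18; true-score variance = 2.29 + 2.18 = 4.47; composite reliability = 0.8629.
Mean component reliability = 0.7633.
Difference = 0.8629 − 0.7633 = 0.100.

0.100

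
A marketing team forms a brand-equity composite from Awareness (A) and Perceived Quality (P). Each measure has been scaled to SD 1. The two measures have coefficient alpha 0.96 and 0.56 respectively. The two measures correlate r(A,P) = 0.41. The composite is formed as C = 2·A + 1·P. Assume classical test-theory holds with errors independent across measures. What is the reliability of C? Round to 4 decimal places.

Var(C) = 2² + 1 + 2·[2·0.41] = 5 + 1.64 = 6.64.
With uncorrelated errors the cross-covariances are all true-score covariance, so they carry over unchanged; only the diagonal terms shrink to ρᵢσᵢ².
True-score variance = [2²·0.96 + 0.56] + 1.64 = 4.4 + 1.64 = 6.04.
Reliability = 6.04 / 6.64 = 0.9096.

0.9096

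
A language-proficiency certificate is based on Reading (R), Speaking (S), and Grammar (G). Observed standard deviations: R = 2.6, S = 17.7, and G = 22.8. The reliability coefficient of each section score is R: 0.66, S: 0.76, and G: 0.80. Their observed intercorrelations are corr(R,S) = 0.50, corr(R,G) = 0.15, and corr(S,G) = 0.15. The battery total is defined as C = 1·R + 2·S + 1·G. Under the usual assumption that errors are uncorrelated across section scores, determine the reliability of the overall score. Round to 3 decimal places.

0.809

Var(C) = 2.6² + 2²·17.7² + 22.8² + 2·[2·2.6·17.7·0.50 + 2.6·22.8·0.15 + 2·17.7·22.8·0.15] = 1779.76 + 351.96 = 2131.72.
Because errors are independent across components, Cov(Tᵢ,Tⱼ) = Cov(Xᵢ,Xⱼ); the off-diagonal part of the true-score variance is the same as above.
True-score variance = [2.6²·0.66 + 2²·17.7²·0.76 + 22.8²·0.80] + 351.96 = 1372.74 + 351.96 = 1724.7.
Reliability = 1724.7 / 2131.72 = 0.809.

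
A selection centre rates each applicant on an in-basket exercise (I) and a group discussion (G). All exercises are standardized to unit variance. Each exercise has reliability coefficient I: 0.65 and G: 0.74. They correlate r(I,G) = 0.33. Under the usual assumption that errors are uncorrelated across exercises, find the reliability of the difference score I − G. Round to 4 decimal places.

0.5448

Var(I−G) = 1 + 1 − 2·0.33 = 2 − 0.66 = 1.34.
Under uncorrelated errors the observed covariances equal the true-score covariances, so only the own-variance terms attenuate.
True-score variance = [0.65 + 0.74] − 0.66 = 1.39 − 0.66 = 0.73.
Reliability = 0.73 / 1.34 = 0.5448.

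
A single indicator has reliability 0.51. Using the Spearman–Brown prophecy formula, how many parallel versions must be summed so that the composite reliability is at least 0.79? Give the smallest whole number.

k ≥ ρ*(1−ρ₁)/(ρ₁(1−ρ*)) = 0.79·0.49 / (0.51·0.21) = 3.614.
Smallest integer k = 4.

4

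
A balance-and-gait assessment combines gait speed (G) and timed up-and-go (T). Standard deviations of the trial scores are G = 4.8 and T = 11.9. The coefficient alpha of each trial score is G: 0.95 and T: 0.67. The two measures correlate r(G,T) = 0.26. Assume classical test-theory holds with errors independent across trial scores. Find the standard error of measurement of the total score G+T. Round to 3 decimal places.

Var(total) = 164.65 + 29.7024 = 194.352.
True-score variance = 116.767 + 29.7024 = 146.469, so reliability = 0.7536.
Error variance = 194.352 − 146.469 = 47.8833; SEM = √47.8833 = 6.920.

6.920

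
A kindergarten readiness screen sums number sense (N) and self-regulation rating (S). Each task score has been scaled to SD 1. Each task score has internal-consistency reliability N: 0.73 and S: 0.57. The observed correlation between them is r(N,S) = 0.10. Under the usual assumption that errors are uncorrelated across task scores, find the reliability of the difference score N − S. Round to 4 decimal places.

Var(N−S) = 1 + 1 − 2·0.10 = 2 − 0.2 = 1.8.
Under uncorrelated errors the observed covariances equal the true-score covariances, so only the own-variance terms attenuate.
True-score variance = [0.73 + 0.57] − 0.2 = 1.3 − 0.2 = 1.1.
Reliability = 1.1 / 1.8 = 0.6111.

0.6111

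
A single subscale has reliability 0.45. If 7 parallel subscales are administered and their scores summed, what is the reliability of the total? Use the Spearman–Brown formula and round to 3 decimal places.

ρ_k = kρ / (1 + (k−1)ρ) = 7·0.45 / (1 + 6·0.45) = 3.150 / 3.700 = 0.851.

0.851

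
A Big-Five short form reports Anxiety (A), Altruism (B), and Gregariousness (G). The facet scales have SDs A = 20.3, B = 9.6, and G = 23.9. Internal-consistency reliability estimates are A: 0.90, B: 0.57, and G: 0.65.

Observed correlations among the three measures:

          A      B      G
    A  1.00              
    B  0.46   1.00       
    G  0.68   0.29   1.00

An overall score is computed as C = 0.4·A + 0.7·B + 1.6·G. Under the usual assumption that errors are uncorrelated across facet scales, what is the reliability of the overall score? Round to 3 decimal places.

Var(C) = 0.4²·20.3² + 0.7²·9.6² + 1.6²·23.9² + 2·[0.28·20.3·9.6·0.46 + 0.64·20.3·23.9·0.68 + 1.12·9.6·23.9·0.29] = 1573.39 + 621.537 = 2194.93.
With uncorrelated errors the cross-covariances are all true-score covariance, so they carry over unchanged; only the diagonal terms shrink to ρᵢσᵢ².
True-score variance = [0.4²·20.3²·0.90 + 0.7²·9.6²·0.57 + 1.6²·23.9²·0.65] + 621.537 = 1035.57 + 621.537 = 1657.11.
Reliability = 1657.11 / 2194.93 = 0.755.

0.755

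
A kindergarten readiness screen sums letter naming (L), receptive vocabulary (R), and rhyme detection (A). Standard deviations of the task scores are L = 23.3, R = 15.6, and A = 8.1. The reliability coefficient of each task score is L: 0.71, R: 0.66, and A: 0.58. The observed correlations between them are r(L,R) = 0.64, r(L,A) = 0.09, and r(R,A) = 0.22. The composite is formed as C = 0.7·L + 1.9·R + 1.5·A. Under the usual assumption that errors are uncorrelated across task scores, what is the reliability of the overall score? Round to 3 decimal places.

0.792

Var(C) = 0.7²·23.3² + 1.9²·15.6² + 1.5²·8.1² + 2·[1.33·23.3·15.6·0.64 + 1.05·23.3·8.1·0.09 + 2.85·15.6·8.1·0.22] = 1292.17 + 812.914 = 2105.08.
Under uncorrelated errors the observed covariances equal the true-score covariances, so only the own-variance terms attenuate.
True-score variance = [0.7²·23.3²·0.71 + 1.9²·15.6²·0.66 + 1.5²·8.1²·0.58] + 812.914 = 854.322 + 812.914 = 1667.24.
Reliability = 1667.24 / 2105.08 = 0.792.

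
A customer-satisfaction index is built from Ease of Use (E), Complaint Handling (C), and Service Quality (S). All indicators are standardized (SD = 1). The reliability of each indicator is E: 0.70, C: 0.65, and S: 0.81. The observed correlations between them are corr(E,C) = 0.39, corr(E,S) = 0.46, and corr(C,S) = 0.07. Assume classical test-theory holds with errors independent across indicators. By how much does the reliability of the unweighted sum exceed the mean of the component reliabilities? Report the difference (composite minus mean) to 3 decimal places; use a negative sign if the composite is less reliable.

Var(sum) = 3 + 1.84 = 4.84; true-score variance = 2.16 + 1.84 = 4; composite reliability = 0.8264.
Mean component reliability = 0.7200.
Difference = 0.8264 − 0.7200 = 0.106.

0.106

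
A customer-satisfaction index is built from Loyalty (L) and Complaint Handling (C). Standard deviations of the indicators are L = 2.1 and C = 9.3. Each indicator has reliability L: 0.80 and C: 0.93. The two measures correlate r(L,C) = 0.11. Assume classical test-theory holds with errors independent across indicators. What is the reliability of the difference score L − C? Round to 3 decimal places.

0.920

Var(L−C) = 2.1² + 9.3² − 2·2.1·9.3·0.11 = 90.9 − 4.2966 = 86.6034.
With uncorrelated errors the cross-covariances are all true-score covariance, so they carry over unchanged; only the diagonal terms shrink to ρᵢσᵢ².
True-score variance = [2.1²·0.80 + 9.3²·0.93] − 4.2966 = 83.9637 − 4.2966 = 79.6671.
Reliability = 79.6671 / 86.6034 = 0.920.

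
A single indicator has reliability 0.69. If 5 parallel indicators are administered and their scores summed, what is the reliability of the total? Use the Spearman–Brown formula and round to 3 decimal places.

0.918

ρ_k = kρ / (1 + (k−1)ρ) = 5·0.69 / (1 + 4·0.69) = 3.450 / 3.760 = 0.918.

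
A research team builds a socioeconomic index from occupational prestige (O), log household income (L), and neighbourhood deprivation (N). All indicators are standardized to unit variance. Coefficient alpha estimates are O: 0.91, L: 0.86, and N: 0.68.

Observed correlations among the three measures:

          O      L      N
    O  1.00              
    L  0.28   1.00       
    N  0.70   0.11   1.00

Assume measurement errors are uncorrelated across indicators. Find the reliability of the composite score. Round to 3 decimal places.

Var(O+L+N) = 3 + 2·[0.28 + 0.70 + 0.11] = 3 + 2.18 = 5.18.
With uncorrelated errors the cross-covariances are all true-score covariance, so they carry over unchanged; only the diagonal terms shrink to ρᵢσᵢ².
True-score variance = [0.91 + 0.86 + 0.68] + 2.18 = 2.45 + 2.18 = 4.63.
Reliability = 4.63 / 5.18 = 0.894.

0.894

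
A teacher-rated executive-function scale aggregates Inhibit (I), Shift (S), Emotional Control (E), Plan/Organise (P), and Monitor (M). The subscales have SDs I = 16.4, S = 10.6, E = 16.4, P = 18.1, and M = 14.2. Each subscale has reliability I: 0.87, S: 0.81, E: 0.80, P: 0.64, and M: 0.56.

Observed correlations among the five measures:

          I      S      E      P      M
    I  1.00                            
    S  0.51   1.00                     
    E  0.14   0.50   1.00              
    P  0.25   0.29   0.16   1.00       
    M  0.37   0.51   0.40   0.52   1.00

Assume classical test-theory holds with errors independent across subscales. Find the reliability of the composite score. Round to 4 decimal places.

Var(I+S+E+P+M) = 16.4² + 10.6² + 16.4² + 18.1² + 14.2² + 2·[16.4·10.6·0.51 + 16.4·16.4·0.14 + 16.4·18.1·0.25 + 16.4·14.2·0.37 + 10.6·16.4·0.50 + 10.6·18.1·0.29 + 10.6·14.2·0.51 + 16.4·18.1·0.16 + 16.4·14.2·0.40 + 18.1·14.2·0.52] = 1179.53 + 1560.62 = 2740.15.
Because errors are independent across components, Cov(Tᵢ,Tⱼ) = Cov(Xᵢ,Xⱼ); the off-diagonal part of the true-score variance is the same as above.
True-score variance = [16.4²·0.87 + 10.6²·0.81 + 16.4²·0.80 + 18.1²·0.64 + 14.2²·0.56] + 1560.62 = 862.764 + 1560.62 = 2423.38.
Reliability = 2423.38 / 2740.15 = 0.8844.

0.8844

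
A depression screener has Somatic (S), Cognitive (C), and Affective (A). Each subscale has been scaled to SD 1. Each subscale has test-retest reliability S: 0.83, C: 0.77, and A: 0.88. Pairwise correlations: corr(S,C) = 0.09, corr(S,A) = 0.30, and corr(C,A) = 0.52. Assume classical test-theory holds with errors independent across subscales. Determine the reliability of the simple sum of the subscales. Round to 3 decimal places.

0.892

Var(S+C+A) = 3 + 2·[0.09 + 0.30 + 0.52] = 3 + 1.82 = 4.82.
With uncorrelated errors the cross-covariances are all true-score covariance, so they carry over unchanged; only the diagonal terms shrink to ρᵢσᵢ².
True-score variance = [0.83 + 0.77 + 0.88] + 1.82 = 2.48 + 1.82 = 4.3.
Reliability = 4.3 / 4.82 = 0.892.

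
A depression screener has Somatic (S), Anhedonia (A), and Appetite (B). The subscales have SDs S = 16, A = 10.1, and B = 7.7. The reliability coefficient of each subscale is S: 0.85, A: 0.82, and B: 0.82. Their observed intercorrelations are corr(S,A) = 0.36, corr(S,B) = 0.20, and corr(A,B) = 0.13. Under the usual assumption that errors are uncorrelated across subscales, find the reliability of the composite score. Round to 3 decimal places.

0.888

Var(S+A+B) = 16² + 10.1² + 7.7² + 2·[16·10.1·0.36 + 16·7.7·0.20 + 10.1·7.7·0.13] = 417.3 + 185.852 = 603.152.
With uncorrelated errors the cross-covariances are all true-score covariance, so they carry over unchanged; only the diagonal terms shrink to ρᵢσᵢ².
True-score variance = [16²·0.85 + 10.1²·0.82 + 7.7²·0.82] + 185.852 = 349.866 + 185.852 = 535.718.
Reliability = 535.718 / 603.152 = 0.888.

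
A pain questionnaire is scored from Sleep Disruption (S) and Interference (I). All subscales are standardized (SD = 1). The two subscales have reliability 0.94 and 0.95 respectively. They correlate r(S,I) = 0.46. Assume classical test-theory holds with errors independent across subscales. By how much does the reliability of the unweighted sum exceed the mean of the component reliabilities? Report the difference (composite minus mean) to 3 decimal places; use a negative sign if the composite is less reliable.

Var(sum) = 2 + 0.92 = 2.92; true-score variance = 1.89 + 0.92 = 2.81; composite reliability = 0.9623.
Mean component reliability = 0.9450.
Difference = 0.9623 − 0.9450 = 0.017.

0.017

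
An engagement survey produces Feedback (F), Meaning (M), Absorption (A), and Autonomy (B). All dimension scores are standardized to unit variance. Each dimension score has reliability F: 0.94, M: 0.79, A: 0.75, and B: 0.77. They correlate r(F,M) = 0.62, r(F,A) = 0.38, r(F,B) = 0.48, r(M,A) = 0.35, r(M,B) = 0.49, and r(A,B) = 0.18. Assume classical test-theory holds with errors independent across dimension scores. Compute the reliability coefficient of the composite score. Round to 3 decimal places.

0.917

Var(F+M+A+B) = 4 + 2·[0.62 + 0.38 + 0.48 + 0.35 + 0.49 + 0.18] = 4 + 5 = 9.
Because errors are independent across components, Cov(Tᵢ,Tⱼ) = Cov(Xᵢ,Xⱼ); the off-diagonal part of the true-score variance is the same as above.
True-score variance = [0.94 + 0.79 + 0.75 + 0.77] + 5 = 3.25 + 5 = 8.25.
Reliability = 8.25 / 9 = 0.917.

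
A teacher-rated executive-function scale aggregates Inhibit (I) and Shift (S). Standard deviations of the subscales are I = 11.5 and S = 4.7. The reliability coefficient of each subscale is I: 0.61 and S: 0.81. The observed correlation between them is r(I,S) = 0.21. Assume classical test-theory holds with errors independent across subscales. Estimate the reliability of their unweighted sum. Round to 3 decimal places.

0.685

Var(I+S) = 11.5² + 4.7² + 2·[11.5·4.7·0.21] = 154.34 + 22.701 = 177.041.
Under uncorrelated errors the observed covariances equal the true-score covariances, so only the own-variance terms attenuate.
True-score variance = [11.5²·0.61 + 4.7²·0.81] + 22.701 = 98.5654 + 22.701 = 121.266.
Reliability = 121.266 / 177.041 = 0.685.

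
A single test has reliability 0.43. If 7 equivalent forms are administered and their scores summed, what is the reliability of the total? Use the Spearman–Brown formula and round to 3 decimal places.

ρ_k = kρ / (1 + (k−1)ρ) = 7·0.43 / (1 + 6·0.43) = 3.010 / 3.580 = 0.841.

0.841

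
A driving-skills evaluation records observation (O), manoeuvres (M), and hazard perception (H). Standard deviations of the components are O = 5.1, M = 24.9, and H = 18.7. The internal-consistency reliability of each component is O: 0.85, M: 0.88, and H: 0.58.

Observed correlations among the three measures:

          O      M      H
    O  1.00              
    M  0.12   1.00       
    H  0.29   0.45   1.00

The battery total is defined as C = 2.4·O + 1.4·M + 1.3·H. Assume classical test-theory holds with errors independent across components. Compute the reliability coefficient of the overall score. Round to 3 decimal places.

0.861

Var(C) = 2.4²·5.1² + 1.4²·24.9² + 1.3²·18.7² + 2·[3.36·5.1·24.9·0.12 + 3.12·5.1·18.7·0.29 + 1.82·24.9·18.7·0.45] = 1956.01 + 1037.69 = 2993.7.
Because errors are independent across components, Cov(Tᵢ,Tⱼ) = Cov(Xᵢ,Xⱼ); the off-diagonal part of the true-score variance is the same as above.
True-score variance = [2.4²·5.1²·0.85 + 1.4²·24.9²·0.88 + 1.3²·18.7²·0.58] + 1037.69 = 1539.5 + 1037.69 = 2577.19.
Reliability = 2577.19 / 2993.7 = 0.861.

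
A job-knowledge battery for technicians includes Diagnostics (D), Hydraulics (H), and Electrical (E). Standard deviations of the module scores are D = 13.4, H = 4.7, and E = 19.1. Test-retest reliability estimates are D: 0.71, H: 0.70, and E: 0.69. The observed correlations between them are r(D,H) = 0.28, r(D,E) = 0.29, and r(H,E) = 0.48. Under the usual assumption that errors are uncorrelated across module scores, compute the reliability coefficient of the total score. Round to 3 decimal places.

0.795

Var(D+H+E) = 13.4² + 4.7² + 19.1² + 2·[13.4·4.7·0.28 + 13.4·19.1·0.29 + 4.7·19.1·0.48] = 566.46 + 269.893 = 836.353.
With uncorrelated errors the cross-covariances are all true-score covariance, so they carry over unchanged; only the diagonal terms shrink to ρᵢσᵢ².
True-score variance = [13.4²·0.71 + 4.7²·0.70 + 19.1²·0.69] + 269.893 = 394.67 + 269.893 = 664.563.
Reliability = 664.563 / 836.353 = 0.795.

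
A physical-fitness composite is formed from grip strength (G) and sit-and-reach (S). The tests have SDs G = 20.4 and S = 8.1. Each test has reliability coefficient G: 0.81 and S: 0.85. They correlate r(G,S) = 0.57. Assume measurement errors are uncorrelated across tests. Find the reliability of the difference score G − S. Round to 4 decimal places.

Var(G−S) = 20.4² + 8.1² − 2·20.4·8.1·0.57 = 481.77 − 188.374 = 293.396.
With uncorrelated errors the cross-covariances are all true-score covariance, so they carry over unchanged; only the diagonal terms shrink to ρᵢσᵢ².
True-score variance = [20.4²·0.81 + 8.1²·0.85] − 188.374 = 392.858 − 188.374 = 204.485.
Reliability = 204.485 / 293.396 = 0.6970.

0.6970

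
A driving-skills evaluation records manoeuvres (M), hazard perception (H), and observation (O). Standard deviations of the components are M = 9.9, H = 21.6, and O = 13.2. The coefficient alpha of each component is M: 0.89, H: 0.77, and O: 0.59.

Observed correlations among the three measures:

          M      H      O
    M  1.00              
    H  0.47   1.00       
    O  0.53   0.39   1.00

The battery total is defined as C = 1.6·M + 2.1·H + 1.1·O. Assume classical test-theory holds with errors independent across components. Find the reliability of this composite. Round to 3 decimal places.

0.851

Var(C) = 1.6²·9.9² + 2.1²·21.6² + 1.1²·13.2² + 2·[3.36·9.9·21.6·0.47 + 1.76·9.9·13.2·0.53 + 2.31·21.6·13.2·0.39] = 2519.27 + 1432.92 = 3952.18.
Because errors are independent across components, Cov(Tᵢ,Tⱼ) = Cov(Xᵢ,Xⱼ); the off-diagonal part of the true-score variance is the same as above.
True-score variance = [1.6²·9.9²·0.89 + 2.1²·21.6²·0.77 + 1.1²·13.2²·0.59] + 1432.92 = 1931.99 + 1432.92 = 3364.91.
Reliability = 3364.91 / 3952.18 = 0.851.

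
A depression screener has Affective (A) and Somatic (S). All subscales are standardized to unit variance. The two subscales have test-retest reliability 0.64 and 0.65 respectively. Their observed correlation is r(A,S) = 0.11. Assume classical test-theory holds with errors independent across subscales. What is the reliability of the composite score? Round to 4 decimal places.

Var(A+S) = 2 + 2·[0.11] = 2 + 0.22 = 2.22.
With uncorrelated errors the cross-covariances are all true-score covariance, so they carry over unchanged; only the diagonal terms shrink to ρᵢσᵢ².
True-score variance = [0.64 + 0.65] + 0.22 = 1.29 + 0.22 = 1.51.
Reliability = 1.51 / 2.22 = 0.6802.

0.6802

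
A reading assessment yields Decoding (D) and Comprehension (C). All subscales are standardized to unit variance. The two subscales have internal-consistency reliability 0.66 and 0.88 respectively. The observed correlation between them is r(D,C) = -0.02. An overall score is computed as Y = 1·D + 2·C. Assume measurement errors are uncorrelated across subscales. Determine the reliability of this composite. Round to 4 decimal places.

0.8333

Var(Y) = 1 + 2² + 2·[2·(-0.02)] = 5 − 0.08 = 4.92.
Under uncorrelated errors the observed covariances equal the true-score covariances, so only the own-variance terms attenuate.
True-score variance = [0.66 + 2²·0.88] − 0.08 = 4.18 − 0.08 = 4.1.
Reliability = 4.1 / 4.92 = 0.8333.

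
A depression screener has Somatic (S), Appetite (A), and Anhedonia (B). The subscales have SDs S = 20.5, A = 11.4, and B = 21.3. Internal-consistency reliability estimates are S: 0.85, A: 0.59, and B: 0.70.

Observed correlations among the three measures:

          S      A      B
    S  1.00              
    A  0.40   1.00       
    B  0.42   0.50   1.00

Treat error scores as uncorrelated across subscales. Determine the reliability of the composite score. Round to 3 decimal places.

0.860

Var(S+A+B) = 20.5² + 11.4² + 21.3² + 2·[20.5·11.4·0.40 + 20.5·21.3·0.42 + 11.4·21.3·0.50] = 1003.9 + 796.566 = 1800.47.
Because errors are independent across components, Cov(Tᵢ,Tⱼ) = Cov(Xᵢ,Xⱼ); the off-diagonal part of the true-score variance is the same as above.
True-score variance = [20.5²·0.85 + 11.4²·0.59 + 21.3²·0.70] + 796.566 = 751.472 + 796.566 = 1548.04.
Reliability = 1548.04 / 1800.47 = 0.860.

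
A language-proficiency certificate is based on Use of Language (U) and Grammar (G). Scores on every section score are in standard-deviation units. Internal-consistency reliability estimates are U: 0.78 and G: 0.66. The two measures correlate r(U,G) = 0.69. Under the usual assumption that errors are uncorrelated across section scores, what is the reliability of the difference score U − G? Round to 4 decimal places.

0.0968

Var(U−G) = 1 + 1 − 2·0.69 = 2 − 1.38 = 0.62.
With uncorrelated errors the cross-covariances are all true-score covariance, so they carry over unchanged; only the diagonal terms shrink to ρᵢσᵢ².
True-score variance = [0.78 + 0.66] − 1.38 = 1.44 − 1.38 = 0.06.
Reliability = 0.06 / 0.62 = 0.0968.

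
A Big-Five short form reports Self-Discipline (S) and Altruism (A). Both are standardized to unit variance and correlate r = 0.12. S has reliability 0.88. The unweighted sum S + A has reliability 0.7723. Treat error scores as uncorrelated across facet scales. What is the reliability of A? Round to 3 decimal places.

Var(S+A) = 2 + 2·0.12 = 2.240.
True-score variance = ρ_S + ρ_A + 2·0.12, so 0.7723 = (0.88 + ρ_A + 0.24) / 2.240.
ρ_A = 0.7723·2.240 − 0.88 − 0.24 = 0.610.

0.610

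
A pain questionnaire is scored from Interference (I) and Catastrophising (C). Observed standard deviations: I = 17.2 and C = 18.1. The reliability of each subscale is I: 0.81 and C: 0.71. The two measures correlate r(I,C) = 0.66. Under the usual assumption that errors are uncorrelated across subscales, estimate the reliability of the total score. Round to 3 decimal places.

0.854

Var(I+C) = 17.2² + 18.1² + 2·[17.2·18.1·0.66] = 623.45 + 410.942 = 1034.39.
Under uncorrelated errors the observed covariances equal the true-score covariances, so only the own-variance terms attenuate.
True-score variance = [17.2²·0.81 + 18.1²·0.71] + 410.942 = 472.234 + 410.942 = 883.176.
Reliability = 883.176 / 1034.39 = 0.854.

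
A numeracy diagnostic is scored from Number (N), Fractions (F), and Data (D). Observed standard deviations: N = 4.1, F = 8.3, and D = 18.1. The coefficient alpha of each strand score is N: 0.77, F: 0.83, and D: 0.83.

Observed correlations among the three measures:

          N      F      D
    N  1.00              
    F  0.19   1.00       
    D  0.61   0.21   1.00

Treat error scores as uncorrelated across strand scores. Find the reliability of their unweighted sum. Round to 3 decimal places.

Var(N+F+D) = 4.1² + 8.3² + 18.1² + 2·[4.1·8.3·0.19 + 4.1·18.1·0.61 + 8.3·18.1·0.21] = 413.31 + 166.564 = 579.874.
Because errors are independent across components, Cov(Tᵢ,Tⱼ) = Cov(Xᵢ,Xⱼ); the off-diagonal part of the true-score variance is the same as above.
True-score variance = [4.1²·0.77 + 8.3²·0.83 + 18.1²·0.83] + 166.564 = 342.039 + 166.564 = 508.603.
Reliability = 508.603 / 579.874 = 0.877.

0.877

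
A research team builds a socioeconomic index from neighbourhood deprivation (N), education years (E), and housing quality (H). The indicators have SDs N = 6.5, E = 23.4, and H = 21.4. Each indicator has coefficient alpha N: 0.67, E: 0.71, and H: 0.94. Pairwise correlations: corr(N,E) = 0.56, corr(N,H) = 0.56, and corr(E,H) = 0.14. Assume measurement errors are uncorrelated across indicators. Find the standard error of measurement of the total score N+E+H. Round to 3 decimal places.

Var(total) = 1047.77 + 466.357 = 1514.13.
True-score variance = 847.557 + 466.357 = 1313.91, so reliability = 0.8678.
Error variance = 1514.13 − 1313.91 = 200.213; SEM = √200.213 = 14.150.

14.150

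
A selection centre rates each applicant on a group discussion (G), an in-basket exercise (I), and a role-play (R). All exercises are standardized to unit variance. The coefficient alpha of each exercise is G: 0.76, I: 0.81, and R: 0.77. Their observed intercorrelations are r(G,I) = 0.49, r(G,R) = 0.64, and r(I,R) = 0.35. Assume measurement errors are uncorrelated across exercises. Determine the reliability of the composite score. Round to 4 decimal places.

Var(G+I+R) = 3 + 2·[0.49 + 0.64 + 0.35] = 3 + 2.96 = 5.96.
Under uncorrelated errors the observed covariances equal the true-score covariances, so only the own-variance terms attenuate.
True-score variance = [0.76 + 0.81 + 0.77] + 2.96 = 2.34 + 2.96 = 5.3.
Reliability = 5.3 / 5.96 = 0.8893.

0.8893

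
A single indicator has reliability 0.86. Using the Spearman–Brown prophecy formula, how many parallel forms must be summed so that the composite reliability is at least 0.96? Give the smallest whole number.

k ≥ ρ*(1−ρ₁)/(ρ₁(1−ρ*)) = 0.96·0.14 / (0.86·0.04) = 3.907.
Smallest integer k = 4.

4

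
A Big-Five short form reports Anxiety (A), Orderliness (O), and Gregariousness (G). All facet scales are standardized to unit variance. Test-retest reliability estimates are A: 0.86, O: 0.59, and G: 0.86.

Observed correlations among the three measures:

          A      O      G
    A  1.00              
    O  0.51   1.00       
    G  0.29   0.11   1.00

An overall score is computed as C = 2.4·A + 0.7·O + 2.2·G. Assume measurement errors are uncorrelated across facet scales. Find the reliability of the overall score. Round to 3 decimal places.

Var(C) = 2.4² + 0.7² + 2.2² + 2·[1.68·0.51 + 5.28·0.29 + 1.54·0.11] = 11.09 + 5.1148 = 16.2048.
Because errors are independent across components, Cov(Tᵢ,Tⱼ) = Cov(Xᵢ,Xⱼ); the off-diagonal part of the true-score variance is the same as above.
True-score variance = [2.4²·0.86 + 0.7²·0.59 + 2.2²·0.86] + 5.1148 = 9.4051 + 5.1148 = 14.5199.
Reliability = 14.5199 / 16.2048 = 0.896.

0.896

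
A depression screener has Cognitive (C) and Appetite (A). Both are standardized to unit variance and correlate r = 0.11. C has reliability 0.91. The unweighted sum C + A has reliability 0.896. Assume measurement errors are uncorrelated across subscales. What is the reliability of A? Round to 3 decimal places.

Var(C+A) = 2 + 2·0.11 = 2.220.
True-score variance = ρ_C + ρ_A + 2·0.11, so 0.896 = (0.91 + ρ_A + 0.22) / 2.220.
ρ_A = 0.896·2.220 − 0.91 − 0.22 = 0.859.

0.859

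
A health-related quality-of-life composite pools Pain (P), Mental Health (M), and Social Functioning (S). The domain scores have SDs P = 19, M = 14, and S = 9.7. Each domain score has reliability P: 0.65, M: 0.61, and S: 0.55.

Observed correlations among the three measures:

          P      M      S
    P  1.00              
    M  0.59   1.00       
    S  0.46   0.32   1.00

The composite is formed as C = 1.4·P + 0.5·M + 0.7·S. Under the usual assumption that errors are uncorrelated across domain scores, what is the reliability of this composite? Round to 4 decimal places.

0.7641

Var(C) = 1.4²·19² + 0.5²·14² + 0.7²·9.7² + 2·[0.7·19·14·0.59 + 0.98·19·9.7·0.46 + 0.35·14·9.7·0.32] = 802.664 + 416.3 = 1218.96.
With uncorrelated errors the cross-covariances are all true-score covariance, so they carry over unchanged; only the diagonal terms shrink to ρᵢσᵢ².
True-score variance = [1.4²·19²·0.65 + 0.5²·14²·0.61 + 0.7²·9.7²·0.55] + 416.3 = 515.161 + 416.3 = 931.461.
Reliability = 931.461 / 1218.96 = 0.7641.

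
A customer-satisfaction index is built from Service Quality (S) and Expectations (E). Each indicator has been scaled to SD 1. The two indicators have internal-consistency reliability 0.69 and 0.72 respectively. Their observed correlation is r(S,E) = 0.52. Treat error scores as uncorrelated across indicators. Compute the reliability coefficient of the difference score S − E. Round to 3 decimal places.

Var(S−E) = 1 + 1 − 2·0.52 = 2 − 1.04 = 0.96.
Because errors are independent across components, Cov(Tᵢ,Tⱼ) = Cov(Xᵢ,Xⱼ); the off-diagonal part of the true-score variance is the same as above.
True-score variance = [0.69 + 0.72] − 1.04 = 1.41 − 1.04 = 0.37.
Reliability = 0.37 / 0.96 = 0.385.

0.385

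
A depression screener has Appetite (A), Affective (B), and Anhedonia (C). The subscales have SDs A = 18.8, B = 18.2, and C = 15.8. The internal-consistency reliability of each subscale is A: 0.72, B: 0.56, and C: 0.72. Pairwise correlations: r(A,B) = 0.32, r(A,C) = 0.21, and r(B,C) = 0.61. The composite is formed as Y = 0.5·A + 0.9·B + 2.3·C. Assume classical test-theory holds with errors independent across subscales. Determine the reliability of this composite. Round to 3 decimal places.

Var(Y) = 0.5²·18.8² + 0.9²·18.2² + 2.3²·15.8² + 2·[0.45·18.8·18.2·0.32 + 1.15·18.8·15.8·0.21 + 2.07·18.2·15.8·0.61] = 1677.26 + 968.216 = 2645.48.
Because errors are independent across components, Cov(Tᵢ,Tⱼ) = Cov(Xᵢ,Xⱼ); the off-diagonal part of the true-score variance is the same as above.
True-score variance = [0.5²·18.8²·0.72 + 0.9²·18.2²·0.56 + 2.3²·15.8²·0.72] + 968.216 = 1164.7 + 968.216 = 2132.91.
Reliability = 2132.91 / 2645.48 = 0.806.

0.806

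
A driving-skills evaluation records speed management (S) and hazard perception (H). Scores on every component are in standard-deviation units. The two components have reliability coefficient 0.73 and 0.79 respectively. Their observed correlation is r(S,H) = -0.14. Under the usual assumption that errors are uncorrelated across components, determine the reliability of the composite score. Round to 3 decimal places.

Var(S+H) = 2 + 2·[(-0.14)] = 2 − 0.28 = 1.72.
With uncorrelated errors the cross-covariances are all true-score covariance, so they carry over unchanged; only the diagonal terms shrink to ρᵢσᵢ².
True-score variance = [0.73 + 0.79] − 0.28 = 1.52 − 0.28 = 1.24.
Reliability = 1.24 / 1.72 = 0.721.

0.721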